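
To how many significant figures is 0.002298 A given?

4

0.002298: leading zeros are not significant.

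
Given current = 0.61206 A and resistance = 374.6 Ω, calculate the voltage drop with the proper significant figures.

229.3 V

voltage drop = 0.61206 A × 374.6 Ω = 229.277676 V.
0.61206 has 5 significant figures; 374.6 has 4.
Division/multiplication keeps the fewest: 4 significant figures.
Rounded: 229.3 V.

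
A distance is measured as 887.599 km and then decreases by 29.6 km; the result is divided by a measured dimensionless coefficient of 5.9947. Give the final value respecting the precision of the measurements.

887.599 km − 29.6 km = 857.999 km; the difference is limited to 1 decimal place (4 s.f.).
Carrying full precision, 857.999 ÷ 5.9947 = 143.126261531… km; 5.9947 has 5 s.f., so the result keeps min(4, 5) = 4 s.f.
Rounded to 4 significant figures: 143.1 km.

143.1 km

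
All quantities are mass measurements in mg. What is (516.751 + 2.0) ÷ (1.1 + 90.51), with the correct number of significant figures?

5.66

516.751 + 2.0 = 518.751, limited to 1 d.p. → 4 s.f.; 1.1 + 90.51 = 91.61, limited to 1 d.p. → 3 s.f.
Carrying full precision, 518.751 ÷ 91.61 = 5.66260233599…; keep min(4, 3) = 3 s.f.
Rounded to 3 significant figures: 5.66.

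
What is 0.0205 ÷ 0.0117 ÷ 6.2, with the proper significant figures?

0.0205 ÷ 0.0117 ÷ 6.2 = 0.282602701958…
Multiplication/division keeps the fewest significant figures: 0.0205 → 3 s.f., 0.0117 → 3 s.f., 6.2 → 2 s.f.; limit is 2.
Rounded to 2 significant figures: 0.28.

0.28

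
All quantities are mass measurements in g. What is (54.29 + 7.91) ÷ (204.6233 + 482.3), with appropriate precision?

0.09055

54.29 + 7.91 = 62.20, limited to 2 d.p. → 4 s.f.; 204.6233 + 482.3 = 686.9233, limited to 1 d.p. → 4 s.f.
Carrying full precision, 62.20 ÷ 686.9233 = 0.0905486828005…; keep min(4, 4) = 4 s.f.
Rounded to 4 significant figures: 0.09055.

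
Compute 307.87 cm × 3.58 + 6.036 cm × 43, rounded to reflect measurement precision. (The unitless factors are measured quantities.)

1.36 × 10^3 cm

307.87 × 3.58 = 1102.1746 → 1.10 × 10^3 cm (3 s.f., last digit at the 10^1 place).
6.036 × 43 = 259.548 → 2.6 × 10^2 cm (2 s.f., last digit at the 10^1 place).
Sum: 1361.7226 cm; keep the coarser place, 10^1.
Result: 1.36 × 10^3 cm.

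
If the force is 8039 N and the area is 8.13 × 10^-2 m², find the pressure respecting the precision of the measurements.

pressure = 8039 N ÷ 8.13 × 10^-2 m² = 98880.6888069… Pa.
8039 has 4 significant figures; 8.13 × 10^-2 has 3.
Division/multiplication keeps the fewest: 3 significant figures.
Rounded: 9.89 × 10^4 Pa.

9.89 × 10^4 Pa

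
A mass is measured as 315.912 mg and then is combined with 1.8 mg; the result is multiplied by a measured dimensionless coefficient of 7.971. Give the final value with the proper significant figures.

315.912 mg + 1.8 mg = 317.712 mg; the sum is limited to 1 decimal place (4 s.f.).
Carrying full precision, 317.712 × 7.971 = 2532.482352 mg; 7.971 has 4 s.f., so the result keeps min(4, 4) = 4 s.f.
Rounded to 4 significant figures: 2532 mg.

2532 mg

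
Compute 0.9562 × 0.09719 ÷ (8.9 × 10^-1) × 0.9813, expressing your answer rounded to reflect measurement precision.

1.0 × 10^-1

0.9562 × 0.09719 ÷ (8.9 × 10^-1) × 0.9813 = 0.102466549934…
Multiplication/division keeps the fewest significant figures: 0.9562 → 4 s.f., 0.09719 → 4 s.f., 8.9 × 10^-1 → 2 s.f., 0.9813 → 4 s.f.; limit is 2.
Rounded to 2 significant figures: 1.0 × 10^-1.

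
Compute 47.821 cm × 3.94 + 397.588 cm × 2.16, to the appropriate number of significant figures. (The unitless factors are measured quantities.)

1047 cm

47.821 × 3.94 = 188.41474 → 188 cm (3 s.f., last digit at the 10^0 place).
397.588 × 2.16 = 858.79008 → 859 cm (3 s.f., last digit at the 10^0 place).
Sum: 1047.20482 cm; keep the coarser place, 10^0.
Result: 1047 cm.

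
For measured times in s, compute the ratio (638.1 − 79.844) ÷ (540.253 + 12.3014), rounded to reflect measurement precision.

638.1 − 79.844 = 558.256, limited to 1 d.p. → 4 s.f.; 540.253 + 12.3014 = 552.5544, limited to 3 d.p. → 6 s.f.
Carrying full precision, 558.256 ÷ 552.5544 = 1.01031862202…; keep min(4, 6) = 4 s.f.
Rounded to 4 significant figures: 1.010.

1.010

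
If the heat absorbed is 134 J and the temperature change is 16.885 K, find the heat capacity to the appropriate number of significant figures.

7.94 J/K

heat capacity = 134 J ÷ 16.885 K = 7.93603790346… J/K.
134 has 3 significant figures; 16.885 has 5.
Division/multiplication keeps the fewest: 3 significant figures.
Rounded: 7.94 J/K.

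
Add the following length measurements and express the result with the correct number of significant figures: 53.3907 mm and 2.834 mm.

56.225 mm

53.3907 mm + 2.834 mm = 56.2247 mm.
Addition/subtraction keeps the fewest decimal places: 53.3907 → 4 decimal places, 2.834 → 3 decimal places; limit is 3.
Rounded to 3 decimal places: 56.225 mm.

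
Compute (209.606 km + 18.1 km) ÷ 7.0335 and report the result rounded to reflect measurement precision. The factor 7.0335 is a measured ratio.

209.606 km + 18.1 km = 227.706 km; the sum is limited to 1 decimal place (4 s.f.).
Carrying full precision, 227.706 ÷ 7.0335 = 32.3744934954… km; 7.0335 has 5 s.f., so the result keeps min(4, 5) = 4 s.f.
Rounded to 4 significant figures: 32.37 km.

32.37 km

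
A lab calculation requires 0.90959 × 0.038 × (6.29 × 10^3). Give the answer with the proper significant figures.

2.2 × 10^2

0.90959 × 0.038 × (6.29 × 10^3) = 217.4102018
Multiplication/division keeps the fewest significant figures: 0.90959 → 5 s.f., 0.038 → 2 s.f., 6.29 × 10^3 → 3 s.f.; limit is 2.
Rounded to 2 significant figures: 2.2 × 10^2.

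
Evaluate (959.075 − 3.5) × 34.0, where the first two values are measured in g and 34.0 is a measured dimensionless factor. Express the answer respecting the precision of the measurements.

3.25 × 10⁴ g

959.075 g − 3.5 g = 955.575 g; the difference is limited to 1 decimal place (4 s.f.).
Carrying full precision, 955.575 × 34.0 = 32489.55 g; 34.0 has 3 s.f., so the result keeps min(4, 3) = 3 s.f.
Rounded to 3 significant figures: 3.25 × 10⁴ g.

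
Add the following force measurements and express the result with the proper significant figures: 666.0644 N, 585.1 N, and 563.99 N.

666.0644 N + 585.1 N + 563.99 N = 1815.1544 N.
Addition/subtraction keeps the fewest decimal places: 666.0644 → 4 decimal places, 585.1 → 1 decimal place, 563.99 → 2 decimal places; limit is 1.
Rounded to 1 decimal place: 1815.2 N.

1815.2 N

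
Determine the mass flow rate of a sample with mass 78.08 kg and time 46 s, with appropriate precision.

mass flow rate = 78.08 kg ÷ 46 s = 1.69739130435… kg/s.
78.08 has 4 significant figures; 46 has 2.
Division/multiplication keeps the fewest: 2 significant figures.
Rounded: 1.7 kg/s.

1.7 kg/s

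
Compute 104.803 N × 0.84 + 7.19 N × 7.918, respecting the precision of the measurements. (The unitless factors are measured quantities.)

145 N

104.803 × 0.84 = 88.03452 → 88 N (2 s.f., last digit at the 10^0 place).
7.19 × 7.918 = 56.93042 → 56.9 N (3 s.f., last digit at the 10^-1 place).
Sum: 144.96494 N; keep the coarser place, 10^0.
Result: 145 N.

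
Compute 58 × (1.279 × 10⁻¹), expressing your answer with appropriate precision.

58 × (1.279 × 10⁻¹) = 7.4182
Multiplication/division keeps the fewest significant figures: 58 → 2 s.f., 1.279 × 10⁻¹ → 4 s.f.; limit is 2.
Rounded to 2 significant figures: 7.4.

7.4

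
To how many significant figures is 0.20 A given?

0.20: leading zeros are not significant; trailing zeros after a decimal point are significant.

2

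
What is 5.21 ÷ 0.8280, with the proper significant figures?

5.21 ÷ 0.8280 = 6.2922705314…
Multiplication/division keeps the fewest significant figures: 5.21 → 3 s.f., 0.8280 → 4 s.f.; limit is 3.
Rounded to 3 significant figures: 6.29.

6.29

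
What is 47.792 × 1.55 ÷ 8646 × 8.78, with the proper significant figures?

0.0752

47.792 × 1.55 ÷ 8646 × 8.78 = 0.075225691418…
Multiplication/division keeps the fewest significant figures: 47.792 → 5 s.f., 1.55 → 3 s.f., 8646 → 4 s.f., 8.78 → 3 s.f.; limit is 3.
Rounded to 3 significant figures: 0.0752.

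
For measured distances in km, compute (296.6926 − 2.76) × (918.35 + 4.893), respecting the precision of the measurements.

2.7137 × 10^5 km²

296.6926 − 2.76 = 293.9326, limited to 2 d.p. → 5 s.f.; 918.35 + 4.893 = 923.243, limited to 2 d.p. → 5 s.f.
Carrying full precision, 293.9326 × 923.243 = 271371.215422…; keep min(5, 5) = 5 s.f.
Rounded to 5 significant figures: 2.7137 × 10^5 km².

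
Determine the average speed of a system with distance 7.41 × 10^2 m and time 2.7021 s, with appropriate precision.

average speed = 7.41 × 10^2 m ÷ 2.7021 s = 274.231153547… m/s.
7.41 × 10^2 has 3 significant figures; 2.7021 has 5.
Division/multiplication keeps the fewest: 3 significant figures.
Rounded: 274 m/s.

274 m/s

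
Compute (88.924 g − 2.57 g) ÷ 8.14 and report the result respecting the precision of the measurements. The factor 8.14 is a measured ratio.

88.924 g − 2.57 g = 86.354 g; the difference is limited to 2 decimal places (4 s.f.).
Carrying full precision, 86.354 ÷ 8.14 = 10.6085995086… g; 8.14 has 3 s.f., so the result keeps min(4, 3) = 3 s.f.
Rounded to 3 significant figures: 10.6 g.

10.6 g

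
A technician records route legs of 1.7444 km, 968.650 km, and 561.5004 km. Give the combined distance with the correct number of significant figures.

1.7444 km + 968.650 km + 561.5004 km = 1531.8948 km.
Addition/subtraction keeps the fewest decimal places: 1.7444 → 4 decimal places, 968.650 → 3 decimal places, 561.5004 → 4 decimal places; limit is 3.
Rounded to 3 decimal places: 1.531895 × 10^3 km.

1.531895 × 10^3 km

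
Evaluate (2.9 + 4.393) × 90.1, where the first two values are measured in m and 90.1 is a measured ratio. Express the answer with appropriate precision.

6.6 × 10^2 m

2.9 m + 4.393 m = 7.293 m; the sum is limited to 1 decimal place (2 s.f.).
Carrying full precision, 7.293 × 90.1 = 657.0993 m; 90.1 has 3 s.f., so the result keeps min(2, 3) = 2 s.f.
Rounded to 2 significant figures: 6.6 × 10^2 m.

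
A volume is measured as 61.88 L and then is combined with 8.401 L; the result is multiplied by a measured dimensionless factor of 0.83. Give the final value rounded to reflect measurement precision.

58 L

61.88 L + 8.401 L = 70.281 L; the sum is limited to 2 decimal places (4 s.f.).
Carrying full precision, 70.281 × 0.83 = 58.33323 L; 0.83 has 2 s.f., so the result keeps min(4, 2) = 2 s.f.
Rounded to 2 significant figures: 58 L.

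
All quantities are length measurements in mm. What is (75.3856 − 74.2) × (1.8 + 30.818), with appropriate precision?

39 mm²

75.3856 − 74.2 = 1.1856, limited to 1 d.p. → 2 s.f.; 1.8 + 30.818 = 32.618, limited to 1 d.p. → 3 s.f.
Carrying full precision, 1.1856 × 32.618 = 38.6719008; keep min(2, 3) = 2 s.f.
Rounded to 2 significant figures: 39 mm².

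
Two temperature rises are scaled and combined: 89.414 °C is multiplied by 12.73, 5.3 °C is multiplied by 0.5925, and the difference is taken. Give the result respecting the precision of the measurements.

1135 °C

89.414 × 12.73 = 1138.24022 → 1138 °C (4 s.f., last digit at the 10^0 place).
5.3 × 0.5925 = 3.14025 → 3.1 °C (2 s.f., last digit at the 10^-1 place).
Difference: 1135.09997 °C; keep the coarser place, 10^0.
Result: 1135 °C.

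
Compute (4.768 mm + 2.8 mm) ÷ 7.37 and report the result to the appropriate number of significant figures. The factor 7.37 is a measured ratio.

4.768 mm + 2.8 mm = 7.568 mm; the sum is limited to 1 decimal place (2 s.f.).
Carrying full precision, 7.568 ÷ 7.37 = 1.02686567164… mm; 7.37 has 3 s.f., so the result keeps min(2, 3) = 2 s.f.
Rounded to 2 significant figures: 1.0 mm.

1.0 mm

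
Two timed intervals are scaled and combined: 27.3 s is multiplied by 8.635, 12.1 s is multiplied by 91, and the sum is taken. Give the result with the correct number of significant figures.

27.3 × 8.635 = 235.7355 → 236 s (3 s.f., last digit at the 10^0 place).
12.1 × 91 = 1101.1 → 1.1 × 10^3 s (2 s.f., last digit at the 10^2 place).
Sum: 1336.8355 s; keep the coarser place, 10^2.
Result: 1.3 × 10^3 s.

1.3 × 10^3 s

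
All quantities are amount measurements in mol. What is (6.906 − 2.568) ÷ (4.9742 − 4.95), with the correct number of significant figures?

2 × 10^2

6.906 − 2.568 = 4.338, limited to 3 d.p. → 4 s.f.; 4.9742 − 4.95 = 0.0242, limited to 2 d.p. → 1 s.f.
Carrying full precision, 4.338 ÷ 0.0242 = 179.256198347…; keep min(4, 1) = 1 s.f.
Rounded to 1 significant figure: 2 × 10^2.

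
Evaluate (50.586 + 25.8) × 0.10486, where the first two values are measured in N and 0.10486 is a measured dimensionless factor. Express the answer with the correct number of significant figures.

50.586 N + 25.8 N = 76.386 N; the sum is limited to 1 decimal place (3 s.f.).
Carrying full precision, 76.386 × 0.10486 = 8.00983596 N; 0.10486 has 5 s.f., so the result keeps min(3, 5) = 3 s.f.
Rounded to 3 significant figures: 8.01 N.

8.01 N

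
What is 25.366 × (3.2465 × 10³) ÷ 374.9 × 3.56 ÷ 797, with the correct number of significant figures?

0.981

25.366 × (3.2465 × 10³) ÷ 374.9 × 3.56 ÷ 797 = 0.981168578087…
Multiplication/division keeps the fewest significant figures: 25.366 → 5 s.f., 3.2465 × 10³ → 5 s.f., 374.9 → 4 s.f., 3.56 → 3 s.f., 797 → 3 s.f.; limit is 3.
Rounded to 3 significant figures: 0.981.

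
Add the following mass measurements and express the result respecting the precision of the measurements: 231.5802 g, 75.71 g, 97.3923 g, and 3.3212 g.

408.00 g

231.5802 g + 75.71 g + 97.3923 g + 3.3212 g = 408.0037 g.
Addition/subtraction keeps the fewest decimal places: 231.5802 → 4 decimal places, 75.71 → 2 decimal places, 97.3923 → 4 decimal places, 3.3212 → 4 decimal places; limit is 2.
Rounded to 2 decimal places: 408.00 g.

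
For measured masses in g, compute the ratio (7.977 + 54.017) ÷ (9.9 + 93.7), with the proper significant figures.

0.5984

7.977 + 54.017 = 61.994, limited to 3 d.p. → 5 s.f.; 9.9 + 93.7 = 103.6, limited to 1 d.p. → 4 s.f.
Carrying full precision, 61.994 ÷ 103.6 = 0.598397683398…; keep min(5, 4) = 4 s.f.
Rounded to 4 significant figures: 0.5984.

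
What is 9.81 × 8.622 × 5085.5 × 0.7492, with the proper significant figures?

3.22 × 10⁵

9.81 × 8.622 × 5085.5 × 0.7492 = 322261.521531…
Multiplication/division keeps the fewest significant figures: 9.81 → 3 s.f., 8.622 → 4 s.f., 5085.5 → 5 s.f., 0.7492 → 4 s.f.; limit is 3.
Rounded to 3 significant figures: 3.22 × 10⁵.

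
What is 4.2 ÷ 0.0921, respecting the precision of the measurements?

46

4.2 ÷ 0.0921 = 45.6026058632…
Multiplication/division keeps the fewest significant figures: 4.2 → 2 s.f., 0.0921 → 3 s.f.; limit is 2.
Rounded to 2 significant figures: 46.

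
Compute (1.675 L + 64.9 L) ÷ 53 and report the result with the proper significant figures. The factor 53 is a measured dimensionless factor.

1.3 L

1.675 L + 64.9 L = 66.575 L; the sum is limited to 1 decimal place (3 s.f.).
Carrying full precision, 66.575 ÷ 53 = 1.25613207547… L; 53 has 2 s.f., so the result keeps min(3, 2) = 2 s.f.
Rounded to 2 significant figures: 1.3 L.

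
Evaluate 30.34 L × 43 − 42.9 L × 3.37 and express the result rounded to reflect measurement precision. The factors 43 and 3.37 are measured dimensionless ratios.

30.34 × 43 = 1304.62 → 1.3 × 10³ L (2 s.f., last digit at the 10^2 place).
42.9 × 3.37 = 144.573 → 145 L (3 s.f., last digit at the 10^0 place).
Difference: 1160.047 L; keep the coarser place, 10^2.
Result: 1.2 × 10³ L.

1.2 × 10³ L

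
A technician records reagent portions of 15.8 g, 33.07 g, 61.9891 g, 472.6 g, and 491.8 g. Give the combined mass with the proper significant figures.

15.8 g + 33.07 g + 61.9891 g + 472.6 g + 491.8 g = 1075.2591 g.
Addition/subtraction keeps the fewest decimal places: 15.8 → 1 decimal place, 33.07 → 2 decimal places, 61.9891 → 4 decimal places, 472.6 → 1 decimal place, 491.8 → 1 decimal place; limit is 1.
Rounded to 1 decimal place: 1.0753 × 10³ g.

1.0753 × 10³ g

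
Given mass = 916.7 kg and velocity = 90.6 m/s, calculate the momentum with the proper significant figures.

8.31 × 10⁴ kg·m/s

momentum = 916.7 kg × 90.6 m/s = 83053.02 kg·m/s.
916.7 has 4 significant figures; 90.6 has 3.
Division/multiplication keeps the fewest: 3 significant figures.
Rounded: 8.31 × 10⁴ kg·m/s.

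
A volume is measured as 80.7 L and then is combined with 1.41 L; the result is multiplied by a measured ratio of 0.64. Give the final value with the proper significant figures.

53 L

80.7 L + 1.41 L = 82.11 L; the sum is limited to 1 decimal place (3 s.f.).
Carrying full precision, 82.11 × 0.64 = 52.5504 L; 0.64 has 2 s.f., so the result keeps min(3, 2) = 2 s.f.
Rounded to 2 significant figures: 53 L.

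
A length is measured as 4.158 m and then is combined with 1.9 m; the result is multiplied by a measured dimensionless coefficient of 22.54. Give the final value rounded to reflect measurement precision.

1.4 × 10^2 m

4.158 m + 1.9 m = 6.058 m; the sum is limited to 1 decimal place (2 s.f.).
Carrying full precision, 6.058 × 22.54 = 136.54732 m; 22.54 has 4 s.f., so the result keeps min(2, 4) = 2 s.f.
Rounded to 2 significant figures: 1.4 × 10^2 m.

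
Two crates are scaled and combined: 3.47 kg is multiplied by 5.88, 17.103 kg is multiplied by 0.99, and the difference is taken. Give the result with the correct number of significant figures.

3.47 × 5.88 = 20.4036 → 20.4 kg (3 s.f., last digit at the 10^-1 place).
17.103 × 0.99 = 16.93197 → 17 kg (2 s.f., last digit at the 10^0 place).
Difference: 3.47163 kg; keep the coarser place, 10^0.
Result: 3 kg.

3 kg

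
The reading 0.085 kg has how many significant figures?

2

0.085: leading zeros are not significant.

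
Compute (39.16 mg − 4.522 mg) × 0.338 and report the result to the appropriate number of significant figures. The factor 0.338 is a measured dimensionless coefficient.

39.16 mg − 4.522 mg = 34.638 mg; the difference is limited to 2 decimal places (4 s.f.).
Carrying full precision, 34.638 × 0.338 = 11.707644 mg; 0.338 has 3 s.f., so the result keeps min(4, 3) = 3 s.f.
Rounded to 3 significant figures: 11.7 mg.

11.7 mg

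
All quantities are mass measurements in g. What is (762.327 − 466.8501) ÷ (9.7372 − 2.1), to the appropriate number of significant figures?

39

762.327 − 466.8501 = 295.4769, limited to 3 d.p. → 6 s.f.; 9.7372 − 2.1 = 7.6372, limited to 1 d.p. → 2 s.f.
Carrying full precision, 295.4769 ÷ 7.6372 = 38.6891661866…; keep min(6, 2) = 2 s.f.
Rounded to 2 significant figures: 39.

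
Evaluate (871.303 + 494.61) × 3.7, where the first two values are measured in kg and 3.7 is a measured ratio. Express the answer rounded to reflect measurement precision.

5.1 × 10³ kg

871.303 kg + 494.61 kg = 1365.913 kg; the sum is limited to 2 decimal places (6 s.f.).
Carrying full precision, 1365.913 × 3.7 = 5053.8781 kg; 3.7 has 2 s.f., so the result keeps min(6, 2) = 2 s.f.
Rounded to 2 significant figures: 5.1 × 10³ kg.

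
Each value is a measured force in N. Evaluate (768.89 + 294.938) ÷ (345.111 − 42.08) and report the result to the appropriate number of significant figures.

768.89 + 294.938 = 1063.828, limited to 2 d.p. → 6 s.f.; 345.111 − 42.08 = 303.031, limited to 2 d.p. → 5 s.f.
Carrying full precision, 1063.828 ÷ 303.031 = 3.51062432556…; keep min(6, 5) = 5 s.f.
Rounded to 5 significant figures: 3.5106.

3.5106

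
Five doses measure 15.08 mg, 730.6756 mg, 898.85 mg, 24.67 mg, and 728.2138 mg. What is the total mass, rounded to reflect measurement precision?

2397.49 mg

15.08 mg + 730.6756 mg + 898.85 mg + 24.67 mg + 728.2138 mg = 2397.4894 mg.
Addition/subtraction keeps the fewest decimal places: 15.08 → 2 decimal places, 730.6756 → 4 decimal places, 898.85 → 2 decimal places, 24.67 → 2 decimal places, 728.2138 → 4 decimal places; limit is 2.
Rounded to 2 decimal places: 2397.49 mg.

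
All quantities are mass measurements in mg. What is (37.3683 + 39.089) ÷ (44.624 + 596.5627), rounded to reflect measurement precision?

37.3683 + 39.089 = 76.4573, limited to 3 d.p. → 5 s.f.; 44.624 + 596.5627 = 641.1867, limited to 3 d.p. → 6 s.f.
Carrying full precision, 76.4573 ÷ 641.1867 = 0.11924342785…; keep min(5, 6) = 5 s.f.
Rounded to 5 significant figures: 0.11924.

0.11924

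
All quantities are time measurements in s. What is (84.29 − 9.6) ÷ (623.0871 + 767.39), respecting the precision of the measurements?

84.29 − 9.6 = 74.69, limited to 1 d.p. → 3 s.f.; 623.0871 + 767.39 = 1390.4771, limited to 2 d.p. → 6 s.f.
Carrying full precision, 74.69 ÷ 1390.4771 = 0.0537153758232…; keep min(3, 6) = 3 s.f.
Rounded to 3 significant figures: 5.37 × 10⁻².

5.37 × 10⁻²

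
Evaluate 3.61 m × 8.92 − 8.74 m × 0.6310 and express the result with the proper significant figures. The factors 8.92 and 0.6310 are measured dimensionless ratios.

26.7 m

3.61 × 8.92 = 32.2012 → 32.2 m (3 s.f., last digit at the 10^-1 place).
8.74 × 0.6310 = 5.51494 → 5.51 m (3 s.f., last digit at the 10^-2 place).
Difference: 26.68626 m; keep the coarser place, 10^-1.
Result: 26.7 m.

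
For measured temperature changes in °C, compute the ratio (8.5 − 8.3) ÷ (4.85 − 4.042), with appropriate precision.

0.2

8.5 − 8.3 = 0.2, limited to 1 d.p. → 1 s.f.; 4.85 − 4.042 = 0.808, limited to 2 d.p. → 2 s.f.
Carrying full precision, 0.2 ÷ 0.808 = 0.247524752475…; keep min(1, 2) = 1 s.f.
Rounded to 1 significant figure: 0.2.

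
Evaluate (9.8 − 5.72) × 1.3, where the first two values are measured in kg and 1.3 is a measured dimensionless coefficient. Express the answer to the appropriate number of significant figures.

9.8 kg − 5.72 kg = 4.08 kg; the difference is limited to 1 decimal place (2 s.f.).
Carrying full precision, 4.08 × 1.3 = 5.304 kg; 1.3 has 2 s.f., so the result keeps min(2, 2) = 2 s.f.
Rounded to 2 significant figures: 5.3 kg.

5.3 kg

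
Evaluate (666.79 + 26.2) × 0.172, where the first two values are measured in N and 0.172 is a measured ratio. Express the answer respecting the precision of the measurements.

119 N

666.79 N + 26.2 N = 692.99 N; the sum is limited to 1 decimal place (4 s.f.).
Carrying full precision, 692.99 × 0.172 = 119.19428 N; 0.172 has 3 s.f., so the result keeps min(4, 3) = 3 s.f.
Rounded to 3 significant figures: 119 N.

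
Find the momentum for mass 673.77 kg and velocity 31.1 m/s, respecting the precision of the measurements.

momentum = 673.77 kg × 31.1 m/s = 20954.247 kg·m/s.
673.77 has 5 significant figures; 31.1 has 3.
Division/multiplication keeps the fewest: 3 significant figures.
Rounded: 2.10 × 10⁴ kg·m/s.

2.10 × 10⁴ kg·m/s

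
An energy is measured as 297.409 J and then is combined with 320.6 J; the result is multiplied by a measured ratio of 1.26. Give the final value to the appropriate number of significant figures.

297.409 J + 320.6 J = 618.009 J; the sum is limited to 1 decimal place (4 s.f.).
Carrying full precision, 618.009 × 1.26 = 778.69134 J; 1.26 has 3 s.f., so the result keeps min(4, 3) = 3 s.f.
Rounded to 3 significant figures: 779 J.

779 J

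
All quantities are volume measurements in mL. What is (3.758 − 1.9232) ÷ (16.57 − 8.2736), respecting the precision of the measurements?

3.758 − 1.9232 = 1.8348, limited to 3 d.p. → 4 s.f.; 16.57 − 8.2736 = 8.2964, limited to 2 d.p. → 3 s.f.
Carrying full precision, 1.8348 ÷ 8.2964 = 0.221156164119…; keep min(4, 3) = 3 s.f.
Rounded to 3 significant figures: 0.221.

0.221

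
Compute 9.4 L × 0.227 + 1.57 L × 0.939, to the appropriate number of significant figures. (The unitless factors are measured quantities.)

3.6 L

9.4 × 0.227 = 2.1338 → 2.1 L (2 s.f., last digit at the 10^-1 place).
1.57 × 0.939 = 1.47423 → 1.47 L (3 s.f., last digit at the 10^-2 place).
Sum: 3.60803 L; keep the coarser place, 10^-1.
Result: 3.6 L.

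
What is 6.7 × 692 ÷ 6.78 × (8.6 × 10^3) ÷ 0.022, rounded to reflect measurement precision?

6.7 × 692 ÷ 6.78 × (8.6 × 10^3) ÷ 0.022 = 267317243.229…
Multiplication/division keeps the fewest significant figures: 6.7 → 2 s.f., 692 → 3 s.f., 6.78 → 3 s.f., 8.6 × 10^3 → 2 s.f., 0.022 → 2 s.f.; limit is 2.
Rounded to 2 significant figures: 2.7 × 10^8.

2.7 × 10^8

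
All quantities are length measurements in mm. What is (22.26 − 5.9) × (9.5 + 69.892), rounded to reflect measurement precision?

1.30 × 10^3 mm²

22.26 − 5.9 = 16.36, limited to 1 d.p. → 3 s.f.; 9.5 + 69.892 = 79.392, limited to 1 d.p. → 3 s.f.
Carrying full precision, 16.36 × 79.392 = 1298.85312; keep min(3, 3) = 3 s.f.
Rounded to 3 significant figures: 1.30 × 10^3 mm².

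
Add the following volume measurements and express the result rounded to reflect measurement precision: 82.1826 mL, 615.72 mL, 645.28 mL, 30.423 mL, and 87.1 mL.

1460.7 mL

82.1826 mL + 615.72 mL + 645.28 mL + 30.423 mL + 87.1 mL = 1460.7056 mL.
Addition/subtraction keeps the fewest decimal places: 82.1826 → 4 decimal places, 615.72 → 2 decimal places, 645.28 → 2 decimal places, 30.423 → 3 decimal places, 87.1 → 1 decimal place; limit is 1.
Rounded to 1 decimal place: 1460.7 mL.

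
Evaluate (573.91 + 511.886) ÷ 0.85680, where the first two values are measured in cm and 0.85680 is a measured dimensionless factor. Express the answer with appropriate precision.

1.2673 × 10^3 cm

573.91 cm + 511.886 cm = 1085.796 cm; the sum is limited to 2 decimal places (6 s.f.).
Carrying full precision, 1085.796 ÷ 0.85680 = 1267.26890756… cm; 0.85680 has 5 s.f., so the result keeps min(6, 5) = 5 s.f.
Rounded to 5 significant figures: 1.2673 × 10^3 cm.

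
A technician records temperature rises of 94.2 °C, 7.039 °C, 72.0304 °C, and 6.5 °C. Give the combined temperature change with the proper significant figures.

94.2 °C + 7.039 °C + 72.0304 °C + 6.5 °C = 179.7694 °C.
Addition/subtraction keeps the fewest decimal places: 94.2 → 1 decimal place, 7.039 → 3 decimal places, 72.0304 → 4 decimal places, 6.5 → 1 decimal place; limit is 1.
Rounded to 1 decimal place: 179.8 °C.

179.8 °C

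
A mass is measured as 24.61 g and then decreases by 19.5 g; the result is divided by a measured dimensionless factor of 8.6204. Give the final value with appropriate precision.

0.59 g

24.61 g − 19.5 g = 5.11 g; the difference is limited to 1 decimal place (2 s.f.).
Carrying full precision, 5.11 ÷ 8.6204 = 0.592779917405… g; 8.6204 has 5 s.f., so the result keeps min(2, 5) = 2 s.f.
Rounded to 2 significant figures: 0.59 g.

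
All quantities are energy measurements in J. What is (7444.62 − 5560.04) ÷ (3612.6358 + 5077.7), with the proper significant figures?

0.21686

7444.62 − 5560.04 = 1884.58, limited to 2 d.p. → 6 s.f.; 3612.6358 + 5077.7 = 8690.3358, limited to 1 d.p. → 5 s.f.
Carrying full precision, 1884.58 ÷ 8690.3358 = 0.21685928408…; keep min(6, 5) = 5 s.f.
Rounded to 5 significant figures: 0.21686.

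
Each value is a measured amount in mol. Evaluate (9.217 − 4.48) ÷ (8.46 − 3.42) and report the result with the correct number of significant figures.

9.217 − 4.48 = 4.737, limited to 2 d.p. → 3 s.f.; 8.46 − 3.42 = 5.04, limited to 2 d.p. → 3 s.f.
Carrying full precision, 4.737 ÷ 5.04 = 0.939880952381…; keep min(3, 3) = 3 s.f.
Rounded to 3 significant figures: 0.940.

0.940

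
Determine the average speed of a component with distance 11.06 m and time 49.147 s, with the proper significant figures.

average speed = 11.06 m ÷ 49.147 s = 0.22503916821… m/s.
11.06 has 4 significant figures; 49.147 has 5.
Division/multiplication keeps the fewest: 4 significant figures.
Rounded: 0.2250 m/s.

0.2250 m/s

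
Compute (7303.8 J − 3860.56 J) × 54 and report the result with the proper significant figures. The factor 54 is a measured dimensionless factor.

7303.8 J − 3860.56 J = 3443.24 J; the difference is limited to 1 decimal place (5 s.f.).
Carrying full precision, 3443.24 × 54 = 185934.96 J; 54 has 2 s.f., so the result keeps min(5, 2) = 2 s.f.
Rounded to 2 significant figures: 1.9 × 10^5 J.

1.9 × 10^5 J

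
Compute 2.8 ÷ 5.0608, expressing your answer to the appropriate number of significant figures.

0.55

2.8 ÷ 5.0608 = 0.553272209927…
Multiplication/division keeps the fewest significant figures: 2.8 → 2 s.f., 5.0608 → 5 s.f.; limit is 2.
Rounded to 2 significant figures: 0.55.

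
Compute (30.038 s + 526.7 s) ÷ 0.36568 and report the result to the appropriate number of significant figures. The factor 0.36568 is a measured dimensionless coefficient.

1522 s

30.038 s + 526.7 s = 556.738 s; the sum is limited to 1 decimal place (4 s.f.).
Carrying full precision, 556.738 ÷ 0.36568 = 1522.47320061… s; 0.36568 has 5 s.f., so the result keeps min(4, 5) = 4 s.f.
Rounded to 4 significant figures: 1522 s.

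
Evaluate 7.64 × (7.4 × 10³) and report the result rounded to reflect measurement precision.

7.64 × (7.4 × 10³) = 56536
Multiplication/division keeps the fewest significant figures: 7.64 → 3 s.f., 7.4 × 10³ → 2 s.f.; limit is 2.
Rounded to 2 significant figures: 5.7 × 10⁴.

5.7 × 10⁴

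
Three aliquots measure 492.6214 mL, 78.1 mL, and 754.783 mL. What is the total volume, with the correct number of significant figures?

492.6214 mL + 78.1 mL + 754.783 mL = 1325.5044 mL.
Addition/subtraction keeps the fewest decimal places: 492.6214 → 4 decimal places, 78.1 → 1 decimal place, 754.783 → 3 decimal places; limit is 1.
Rounded to 1 decimal place: 1325.5 mL.

1325.5 mL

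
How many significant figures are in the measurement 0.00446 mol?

0.00446: leading zeros are not significant.

3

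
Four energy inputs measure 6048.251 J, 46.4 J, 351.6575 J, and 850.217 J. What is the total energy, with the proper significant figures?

6048.251 J + 46.4 J + 351.6575 J + 850.217 J = 7296.5255 J.
Addition/subtraction keeps the fewest decimal places: 6048.251 → 3 decimal places, 46.4 → 1 decimal place, 351.6575 → 4 decimal places, 850.217 → 3 decimal places; limit is 1.
Rounded to 1 decimal place: 7296.5 J.

7296.5 J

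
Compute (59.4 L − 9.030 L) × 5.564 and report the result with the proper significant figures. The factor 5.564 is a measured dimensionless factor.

280. L

59.4 L − 9.030 L = 50.370 L; the difference is limited to 1 decimal place (3 s.f.).
Carrying full precision, 50.370 × 5.564 = 280.25868 L; 5.564 has 4 s.f., so the result keeps min(3, 4) = 3 s.f.
Rounded to 3 significant figures: 280. L.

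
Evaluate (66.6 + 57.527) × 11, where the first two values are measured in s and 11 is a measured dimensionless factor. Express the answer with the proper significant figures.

66.6 s + 57.527 s = 124.127 s; the sum is limited to 1 decimal place (4 s.f.).
Carrying full precision, 124.127 × 11 = 1365.397 s; 11 has 2 s.f., so the result keeps min(4, 2) = 2 s.f.
Rounded to 2 significant figures: 1.4 × 10^3 s.

1.4 × 10^3 s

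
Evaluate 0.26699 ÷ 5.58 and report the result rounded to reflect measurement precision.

0.0478

0.26699 ÷ 5.58 = 0.0478476702509…
Multiplication/division keeps the fewest significant figures: 0.26699 → 5 s.f., 5.58 → 3 s.f.; limit is 3.
Rounded to 3 significant figures: 0.0478.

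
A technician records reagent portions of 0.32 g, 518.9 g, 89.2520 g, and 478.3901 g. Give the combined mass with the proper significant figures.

1086.9 g

0.32 g + 518.9 g + 89.2520 g + 478.3901 g = 1086.8621 g.
Addition/subtraction keeps the fewest decimal places: 0.32 → 2 decimal places, 518.9 → 1 decimal place, 89.2520 → 4 decimal places, 478.3901 → 4 decimal places; limit is 1.
Rounded to 1 decimal place: 1086.9 g.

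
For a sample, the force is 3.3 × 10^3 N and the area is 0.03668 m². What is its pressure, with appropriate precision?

9.0 × 10^4 Pa

pressure = 3.3 × 10^3 N ÷ 0.03668 m² = 89967.2846238… Pa.
3.3 × 10^3 has 2 significant figures; 0.03668 has 4.
Division/multiplication keeps the fewest: 2 significant figures.
Rounded: 9.0 × 10^4 Pa.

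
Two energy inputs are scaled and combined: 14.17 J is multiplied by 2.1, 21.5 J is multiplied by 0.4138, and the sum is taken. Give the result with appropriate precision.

39 J

14.17 × 2.1 = 29.757 → 3.0 × 10^1 J (2 s.f., last digit at the 10^0 place).
21.5 × 0.4138 = 8.8967 → 8.90 J (3 s.f., last digit at the 10^-2 place).
Sum: 38.6537 J; keep the coarser place, 10^0.
Result: 39 J.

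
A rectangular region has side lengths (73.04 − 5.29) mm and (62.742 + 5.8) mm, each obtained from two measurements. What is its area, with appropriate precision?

73.04 − 5.29 = 67.75, limited to 2 d.p. → 4 s.f.; 62.742 + 5.8 = 68.542, limited to 1 d.p. → 3 s.f.
Carrying full precision, 67.75 × 68.542 = 4643.7205; keep min(4, 3) = 3 s.f.
Rounded to 3 significant figures: 4.64 × 10^3 mm².

4.64 × 10^3 mm²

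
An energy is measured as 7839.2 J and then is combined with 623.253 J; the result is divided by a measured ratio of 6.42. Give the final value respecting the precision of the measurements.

7839.2 J + 623.253 J = 8462.453 J; the sum is limited to 1 decimal place (5 s.f.).
Carrying full precision, 8462.453 ÷ 6.42 = 1318.13909657… J; 6.42 has 3 s.f., so the result keeps min(5, 3) = 3 s.f.
Rounded to 3 significant figures: 1.32 × 10^3 J.

1.32 × 10^3 J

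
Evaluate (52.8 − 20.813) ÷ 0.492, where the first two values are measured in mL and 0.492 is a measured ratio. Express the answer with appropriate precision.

65.0 mL

52.8 mL − 20.813 mL = 31.987 mL; the difference is limited to 1 decimal place (3 s.f.).
Carrying full precision, 31.987 ÷ 0.492 = 65.0142276423… mL; 0.492 has 3 s.f., so the result keeps min(3, 3) = 3 s.f.
Rounded to 3 significant figures: 65.0 mL.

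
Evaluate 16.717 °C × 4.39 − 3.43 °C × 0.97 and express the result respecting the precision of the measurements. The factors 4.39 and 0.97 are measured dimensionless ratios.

16.717 × 4.39 = 73.38763 → 73.4 °C (3 s.f., last digit at the 10^-1 place).
3.43 × 0.97 = 3.3271 → 3.3 °C (2 s.f., last digit at the 10^-1 place).
Difference: 70.06053 °C; keep the coarser place, 10^-1.
Result: 70.1 °C.

70.1 °C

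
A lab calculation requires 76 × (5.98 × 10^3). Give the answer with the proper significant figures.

76 × (5.98 × 10^3) = 454480
Multiplication/division keeps the fewest significant figures: 76 → 2 s.f., 5.98 × 10^3 → 3 s.f.; limit is 2.
Rounded to 2 significant figures: 4.5 × 10^5.

4.5 × 10^5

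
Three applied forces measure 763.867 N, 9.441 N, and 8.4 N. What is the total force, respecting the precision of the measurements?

763.867 N + 9.441 N + 8.4 N = 781.708 N.
Addition/subtraction keeps the fewest decimal places: 763.867 → 3 decimal places, 9.441 → 3 decimal places, 8.4 → 1 decimal place; limit is 1.
Rounded to 1 decimal place: 781.7 N.

781.7 N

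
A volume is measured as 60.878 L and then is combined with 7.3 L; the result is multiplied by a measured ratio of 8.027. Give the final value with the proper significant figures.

60.878 L + 7.3 L = 68.178 L; the sum is limited to 1 decimal place (3 s.f.).
Carrying full precision, 68.178 × 8.027 = 547.264806 L; 8.027 has 4 s.f., so the result keeps min(3, 4) = 3 s.f.
Rounded to 3 significant figures: 547 L.

547 L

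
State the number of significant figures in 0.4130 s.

4

0.4130: leading zeros are not significant; trailing zeros after a decimal point are significant.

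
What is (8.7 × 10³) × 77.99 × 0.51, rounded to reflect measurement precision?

3.5 × 10⁵

(8.7 × 10³) × 77.99 × 0.51 = 346041.63
Multiplication/division keeps the fewest significant figures: 8.7 × 10³ → 2 s.f., 77.99 → 4 s.f., 0.51 → 2 s.f.; limit is 2.
Rounded to 2 significant figures: 3.5 × 10⁵.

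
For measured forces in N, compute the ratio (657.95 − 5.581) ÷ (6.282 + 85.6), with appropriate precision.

7.10

657.95 − 5.581 = 652.369, limited to 2 d.p. → 5 s.f.; 6.282 + 85.6 = 91.882, limited to 1 d.p. → 3 s.f.
Carrying full precision, 652.369 ÷ 91.882 = 7.10007400797…; keep min(5, 3) = 3 s.f.
Rounded to 3 significant figures: 7.10.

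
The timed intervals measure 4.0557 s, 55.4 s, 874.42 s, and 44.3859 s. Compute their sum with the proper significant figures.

4.0557 s + 55.4 s + 874.42 s + 44.3859 s = 978.2616 s.
Addition/subtraction keeps the fewest decimal places: 4.0557 → 4 decimal places, 55.4 → 1 decimal place, 874.42 → 2 decimal places, 44.3859 → 4 decimal places; limit is 1.
Rounded to 1 decimal place: 978.3 s.

978.3 s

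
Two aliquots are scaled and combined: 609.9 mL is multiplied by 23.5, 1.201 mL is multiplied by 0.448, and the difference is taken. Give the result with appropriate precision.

1.43 × 10⁴ mL

609.9 × 23.5 = 14332.65 → 1.43 × 10⁴ mL (3 s.f., last digit at the 10^2 place).
1.201 × 0.448 = 0.538048 → 0.538 mL (3 s.f., last digit at the 10^-3 place).
Difference: 14332.111952 mL; keep the coarser place, 10^2.
Result: 1.43 × 10⁴ mL.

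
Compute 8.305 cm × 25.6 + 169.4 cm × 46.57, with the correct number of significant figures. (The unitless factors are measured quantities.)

8.305 × 25.6 = 212.608 → 213 cm (3 s.f., last digit at the 10^0 place).
169.4 × 46.57 = 7888.958 → 7889 cm (4 s.f., last digit at the 10^0 place).
Sum: 8101.566 cm; keep the coarser place, 10^0.
Result: 8102 cm.

8102 cm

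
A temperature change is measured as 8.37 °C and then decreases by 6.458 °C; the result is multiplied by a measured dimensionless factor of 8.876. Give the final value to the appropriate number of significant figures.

8.37 °C − 6.458 °C = 1.912 °C; the difference is limited to 2 decimal places (3 s.f.).
Carrying full precision, 1.912 × 8.876 = 16.970912 °C; 8.876 has 4 s.f., so the result keeps min(3, 4) = 3 s.f.
Rounded to 3 significant figures: 17.0 °C.

17.0 °C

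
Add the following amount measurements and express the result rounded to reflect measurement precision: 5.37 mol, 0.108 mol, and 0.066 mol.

5.54 mol

5.37 mol + 0.108 mol + 0.066 mol = 5.544 mol.
Addition/subtraction keeps the fewest decimal places: 5.37 → 2 decimal places, 0.108 → 3 decimal places, 0.066 → 3 decimal places; limit is 2.
Rounded to 2 decimal places: 5.54 mol.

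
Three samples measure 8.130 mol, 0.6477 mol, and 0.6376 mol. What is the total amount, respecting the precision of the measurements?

8.130 mol + 0.6477 mol + 0.6376 mol = 9.4153 mol.
Addition/subtraction keeps the fewest decimal places: 8.130 → 3 decimal places, 0.6477 → 4 decimal places, 0.6376 → 4 decimal places; limit is 3.
Rounded to 3 decimal places: 9.415 mol.

9.415 mol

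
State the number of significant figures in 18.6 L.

3

18.6: every digit is nonzero and significant.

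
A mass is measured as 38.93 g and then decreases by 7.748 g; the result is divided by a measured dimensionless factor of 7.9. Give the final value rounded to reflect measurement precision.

38.93 g − 7.748 g = 31.182 g; the difference is limited to 2 decimal places (4 s.f.).
Carrying full precision, 31.182 ÷ 7.9 = 3.94708860759… g; 7.9 has 2 s.f., so the result keeps min(4, 2) = 2 s.f.
Rounded to 2 significant figures: 3.9 g.

3.9 g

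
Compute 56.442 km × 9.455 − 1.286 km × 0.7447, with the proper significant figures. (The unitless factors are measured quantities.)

56.442 × 9.455 = 533.65911 → 5.337 × 10^2 km (4 s.f., last digit at the 10^-1 place).
1.286 × 0.7447 = 0.9576842 → 0.9577 km (4 s.f., last digit at the 10^-4 place).
Difference: 532.7014258 km; keep the coarser place, 10^-1.
Result: 532.7 km.

532.7 km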